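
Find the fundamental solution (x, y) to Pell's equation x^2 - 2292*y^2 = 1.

First expand sqrt(2292) as a continued fraction. With x_i = (sqrt(2292) + m_i)/d_i and (m_0, d_0) = (0, 1): a_0 = floor(sqrt(2292)) = 47, since 47^2 = 2209 <= 2292 < 2304 = 48^2.
Iterate m_{i+1} = d_i*a_i - m_i, d_{i+1} = (2292 - m_{i+1}^2)/d_i, a_{i+1} = floor((a_0 + m_{i+1})/d_{i+1}):
  m_1 = 1*47 - 0 = 47, d_1 = (2292 - 47^2)/1 = 83/1 = 83, a_1 = floor((47 + 47)/83) = 1.
  m_2 = 83*1 - 47 = 36, d_2 = (2292 - 36^2)/83 = 996/83 = 12, a_2 = floor((47 + 36)/12) = 6.
  m_3 = 12*6 - 36 = 36, d_3 = (2292 - 36^2)/12 = 996/12 = 83, a_3 = floor((47 + 36)/83) = 1.
  m_4 = 83*1 - 36 = 47, d_4 = (2292 - 47^2)/83 = 83/83 = 1, a_4 = floor((47 + 47)/1) = 94.
  m_5 = 1*94 - 47 = 47, d_5 = (2292 - 47^2)/1 = 83/1 = 83: (m_5, d_5) = (m_1, d_1) = (47, 83), so from here the quotients repeat a_1, ..., a_4; the period length is 4.
So sqrt(2292) = [47; (1, 6, 1, 94)] with period length k = 4.
k is even, so the fundamental solution of x^2 - 2292y^2 = 1 is (p_{k-1}, q_{k-1}) = (p_3, q_3); compute convergents through index 3.
Convergents (p_i = a_i*p_{i-1} + p_{i-2}, q_i = a_i*q_{i-1} + q_{i-2} with p_{-2}=0, p_{-1}=1, q_{-2}=1, q_{-1}=0):
  i=0: a_0=47, p_0 = 47*1 + 0 = 47, q_0 = 47*0 + 1 = 1.
  i=1: a_1=1, p_1 = 1*47 + 1 = 48, q_1 = 1*1 + 0 = 1.
  i=2: a_2=6, p_2 = 6*48 + 47 = 335, q_2 = 6*1 + 1 = 7.
  i=3: a_3=1, p_3 = 1*335 + 48 = 383, q_3 = 1*7 + 1 = 8.
Check: 383^2 - 2292*8^2 = 146689 - 146688 = 1, so (x, y) = (383, 8) solves the equation, and by the theorem it is the least positive solution.

(x, y) = (383, 8)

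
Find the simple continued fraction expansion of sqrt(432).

[20; (1, 3, 1, 1, 1, 3, 1, 40)]

Write x_i = (sqrt(432) + m_i)/d_i with (m_0, d_0) = (0, 1). a_0 = floor(sqrt(432)) = 20, since 20^2 = 400 <= 432 < 441 = 21^2.
Iterate m_{i+1} = d_i*a_i - m_i, d_{i+1} = (432 - m_{i+1}^2)/d_i, a_{i+1} = floor((a_0 + m_{i+1})/d_{i+1}):
  m_1 = 1*20 - 0 = 20, d_1 = (432 - 20^2)/1 = 32/1 = 32, a_1 = floor((20 + 20)/32) = 1.
  m_2 = 32*1 - 20 = 12, d_2 = (432 - 12^2)/32 = 288/32 = 9, a_2 = floor((20 + 12)/9) = 3.
  m_3 = 9*3 - 12 = 15, d_3 = (432 - 15^2)/9 = 207/9 = 23, a_3 = floor((20 + 15)/23) = 1.
  m_4 = 23*1 - 15 = 8, d_4 = (432 - 8^2)/23 = 368/23 = 16, a_4 = floor((20 + 8)/16) = 1.
  m_5 = 16*1 - 8 = 8, d_5 = (432 - 8^2)/16 = 368/16 = 23, a_5 = floor((20 + 8)/23) = 1.
  m_6 = 23*1 - 8 = 15, d_6 = (432 - 15^2)/23 = 207/23 = 9, a_6 = floor((20 + 15)/9) = 3.
  m_7 = 9*3 - 15 = 12, d_7 = (432 - 12^2)/9 = 288/9 = 32, a_7 = floor((20 + 12)/32) = 1.
  m_8 = 32*1 - 12 = 20, d_8 = (432 - 20^2)/32 = 32/32 = 1, a_8 = floor((20 + 20)/1) = 40.
  m_9 = 1*40 - 20 = 20, d_9 = (432 - 20^2)/1 = 32/1 = 32: (m_9, d_9) = (m_1, d_1) = (20, 32), so from here the quotients repeat a_1, ..., a_8; the period length is 8.
Hence the expansion of sqrt(432) is a_0 = 20 followed by the repeating block 1, 3, 1, 1, 1, 3, 1, 40 (period 8).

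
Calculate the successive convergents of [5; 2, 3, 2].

5/1, 11/2, 38/7, 87/16

Using the convergent recurrence p_i = a_i*p_{i-1} + p_{i-2}, q_i = a_i*q_{i-1} + q_{i-2} with p_{-2}=0, p_{-1}=1, q_{-2}=1, q_{-1}=0:
  i=0: a_0=5, p_0 = 5*1 + 0 = 5, q_0 = 5*0 + 1 = 1.
  i=1: a_1=2, p_1 = 2*5 + 1 = 11, q_1 = 2*1 + 0 = 2.
  i=2: a_2=3, p_2 = 3*11 + 5 = 38, q_2 = 3*2 + 1 = 7.
  i=3: a_3=2, p_3 = 2*38 + 11 = 87, q_3 = 2*7 + 2 = 16.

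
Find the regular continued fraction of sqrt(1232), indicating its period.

[35; (10, 70)]

Write x_i = (sqrt(1232) + m_i)/d_i with (m_0, d_0) = (0, 1). a_0 = floor(sqrt(1232)) = 35, since 35^2 = 1225 <= 1232 < 1296 = 36^2.
Iterate m_{i+1} = d_i*a_i - m_i, d_{i+1} = (1232 - m_{i+1}^2)/d_i, a_{i+1} = floor((a_0 + m_{i+1})/d_{i+1}):
  m_1 = 1*35 - 0 = 35, d_1 = (1232 - 35^2)/1 = 7/1 = 7, a_1 = floor((35 + 35)/7) = 10.
  m_2 = 7*10 - 35 = 35, d_2 = (1232 - 35^2)/7 = 7/7 = 1, a_2 = floor((35 + 35)/1) = 70.
  m_3 = 1*70 - 35 = 35, d_3 = (1232 - 35^2)/1 = 7/1 = 7: (m_3, d_3) = (m_1, d_1) = (35, 7), so from here the quotients repeat a_1, a_2; the period length is 2.
Hence the expansion of sqrt(1232) is a_0 = 35 followed by the repeating block 10, 70 (period 2).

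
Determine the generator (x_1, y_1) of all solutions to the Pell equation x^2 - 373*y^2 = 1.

(x, y) = (52387849, 2712540)

First expand sqrt(373) as a continued fraction. With x_i = (sqrt(373) + m_i)/d_i and (m_0, d_0) = (0, 1): a_0 = floor(sqrt(373)) = 19, since 19^2 = 361 <= 373 < 400 = 20^2.
Iterate m_{i+1} = d_i*a_i - m_i, d_{i+1} = (373 - m_{i+1}^2)/d_i, a_{i+1} = floor((a_0 + m_{i+1})/d_{i+1}):
  m_1 = 1*19 - 0 = 19, d_1 = (373 - 19^2)/1 = 12/1 = 12, a_1 = floor((19 + 19)/12) = 3.
  m_2 = 12*3 - 19 = 17, d_2 = (373 - 17^2)/12 = 84/12 = 7, a_2 = floor((19 + 17)/7) = 5.
  m_3 = 7*5 - 17 = 18, d_3 = (373 - 18^2)/7 = 49/7 = 7, a_3 = floor((19 + 18)/7) = 5.
  m_4 = 7*5 - 18 = 17, d_4 = (373 - 17^2)/7 = 84/7 = 12, a_4 = floor((19 + 17)/12) = 3.
  m_5 = 12*3 - 17 = 19, d_5 = (373 - 19^2)/12 = 12/12 = 1, a_5 = floor((19 + 19)/1) = 38.
  m_6 = 1*38 - 19 = 19, d_6 = (373 - 19^2)/1 = 12/1 = 12: (m_6, d_6) = (m_1, d_1) = (19, 12), so from here the quotients repeat a_1, ..., a_5; the period length is 5.
So sqrt(373) = [19; (3, 5, 5, 3, 38)] with period length k = 5.
k is odd, so (p_{k-1}, q_{k-1}) only solves x^2 - 373y^2 = -1 and the fundamental solution of x^2 - 373y^2 = 1 is (p_{2k-1}, q_{2k-1}) = (p_9, q_9); compute convergents through index 9, running through the period twice.
Convergents (p_i = a_i*p_{i-1} + p_{i-2}, q_i = a_i*q_{i-1} + q_{i-2} with p_{-2}=0, p_{-1}=1, q_{-2}=1, q_{-1}=0):
  i=0: a_0=19, p_0 = 19*1 + 0 = 19, q_0 = 19*0 + 1 = 1.
  i=1: a_1=3, p_1 = 3*19 + 1 = 58, q_1 = 3*1 + 0 = 3.
  i=2: a_2=5, p_2 = 5*58 + 19 = 309, q_2 = 5*3 + 1 = 16.
  i=3: a_3=5, p_3 = 5*309 + 58 = 1603, q_3 = 5*16 + 3 = 83.
  i=4: a_4=3, p_4 = 3*1603 + 309 = 5118, q_4 = 3*83 + 16 = 265.
  i=5: a_5=38, p_5 = 38*5118 + 1603 = 196087, q_5 = 38*265 + 83 = 10153.
  i=6: a_6=3, p_6 = 3*196087 + 5118 = 593379, q_6 = 3*10153 + 265 = 30724.
  i=7: a_7=5, p_7 = 5*593379 + 196087 = 3162982, q_7 = 5*30724 + 10153 = 163773.
  i=8: a_8=5, p_8 = 5*3162982 + 593379 = 16408289, q_8 = 5*163773 + 30724 = 849589.
  i=9: a_9=3, p_9 = 3*16408289 + 3162982 = 52387849, q_9 = 3*849589 + 163773 = 2712540.
Indeed p_4^2 - 373*q_4^2 = 26193924 - 26193925 = -1, not +1.
Check: 52387849^2 - 373*2712540^2 = 2744486722846801 - 2744486722846800 = 1, so (x, y) = (52387849, 2712540) solves the equation, and by the theorem it is the least positive solution.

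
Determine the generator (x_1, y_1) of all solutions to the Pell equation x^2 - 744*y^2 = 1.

First expand sqrt(744) as a continued fraction. With x_i = (sqrt(744) + m_i)/d_i and (m_0, d_0) = (0, 1): a_0 = floor(sqrt(744)) = 27, since 27^2 = 729 <= 744 < 784 = 28^2.
Iterate m_{i+1} = d_i*a_i - m_i, d_{i+1} = (744 - m_{i+1}^2)/d_i, a_{i+1} = floor((a_0 + m_{i+1})/d_{i+1}):
  m_1 = 1*27 - 0 = 27, d_1 = (744 - 27^2)/1 = 15/1 = 15, a_1 = floor((27 + 27)/15) = 3.
  m_2 = 15*3 - 27 = 18, d_2 = (744 - 18^2)/15 = 420/15 = 28, a_2 = floor((27 + 18)/28) = 1.
  m_3 = 28*1 - 18 = 10, d_3 = (744 - 10^2)/28 = 644/28 = 23, a_3 = floor((27 + 10)/23) = 1.
  m_4 = 23*1 - 10 = 13, d_4 = (744 - 13^2)/23 = 575/23 = 25, a_4 = floor((27 + 13)/25) = 1.
  m_5 = 25*1 - 13 = 12, d_5 = (744 - 12^2)/25 = 600/25 = 24, a_5 = floor((27 + 12)/24) = 1.
  m_6 = 24*1 - 12 = 12, d_6 = (744 - 12^2)/24 = 600/24 = 25, a_6 = floor((27 + 12)/25) = 1.
  m_7 = 25*1 - 12 = 13, d_7 = (744 - 13^2)/25 = 575/25 = 23, a_7 = floor((27 + 13)/23) = 1.
  m_8 = 23*1 - 13 = 10, d_8 = (744 - 10^2)/23 = 644/23 = 28, a_8 = floor((27 + 10)/28) = 1.
  m_9 = 28*1 - 10 = 18, d_9 = (744 - 18^2)/28 = 420/28 = 15, a_9 = floor((27 + 18)/15) = 3.
  m_10 = 15*3 - 18 = 27, d_10 = (744 - 27^2)/15 = 15/15 = 1, a_10 = floor((27 + 27)/1) = 54.
  m_11 = 1*54 - 27 = 27, d_11 = (744 - 27^2)/1 = 15/1 = 15: (m_11, d_11) = (m_1, d_1) = (27, 15), so from here the quotients repeat a_1, ..., a_10; the period length is 10.
So sqrt(744) = [27; (3, 1, 1, 1, 1, 1, 1, 1, 3, 54)] with period length k = 10.
k is even, so the fundamental solution of x^2 - 744y^2 = 1 is (p_{k-1}, q_{k-1}) = (p_9, q_9); compute convergents through index 9.
Convergents (p_i = a_i*p_{i-1} + p_{i-2}, q_i = a_i*q_{i-1} + q_{i-2} with p_{-2}=0, p_{-1}=1, q_{-2}=1, q_{-1}=0):
  i=0: a_0=27, p_0 = 27*1 + 0 = 27, q_0 = 27*0 + 1 = 1.
  i=1: a_1=3, p_1 = 3*27 + 1 = 82, q_1 = 3*1 + 0 = 3.
  i=2: a_2=1, p_2 = 1*82 + 27 = 109, q_2 = 1*3 + 1 = 4.
  i=3: a_3=1, p_3 = 1*109 + 82 = 191, q_3 = 1*4 + 3 = 7.
  i=4: a_4=1, p_4 = 1*191 + 109 = 300, q_4 = 1*7 + 4 = 11.
  i=5: a_5=1, p_5 = 1*300 + 191 = 491, q_5 = 1*11 + 7 = 18.
  i=6: a_6=1, p_6 = 1*491 + 300 = 791, q_6 = 1*18 + 11 = 29.
  i=7: a_7=1, p_7 = 1*791 + 491 = 1282, q_7 = 1*29 + 18 = 47.
  i=8: a_8=1, p_8 = 1*1282 + 791 = 2073, q_8 = 1*47 + 29 = 76.
  i=9: a_9=3, p_9 = 3*2073 + 1282 = 7501, q_9 = 3*76 + 47 = 275.
Check: 7501^2 - 744*275^2 = 56265001 - 56265000 = 1, so (x, y) = (7501, 275) solves the equation, and by the theorem it is the least positive solution.

(x, y) = (7501, 275)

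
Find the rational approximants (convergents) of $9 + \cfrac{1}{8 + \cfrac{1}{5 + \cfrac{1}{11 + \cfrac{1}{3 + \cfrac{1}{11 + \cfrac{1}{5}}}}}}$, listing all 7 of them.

Using the convergent recurrence p_i = a_i*p_{i-1} + p_{i-2}, q_i = a_i*q_{i-1} + q_{i-2} with p_{-2}=0, p_{-1}=1, q_{-2}=1, q_{-1}=0:
  i=0: a_0=9, p_0 = 9*1 + 0 = 9, q_0 = 9*0 + 1 = 1.
  i=1: a_1=8, p_1 = 8*9 + 1 = 73, q_1 = 8*1 + 0 = 8.
  i=2: a_2=5, p_2 = 5*73 + 9 = 374, q_2 = 5*8 + 1 = 41.
  i=3: a_3=11, p_3 = 11*374 + 73 = 4187, q_3 = 11*41 + 8 = 459.
  i=4: a_4=3, p_4 = 3*4187 + 374 = 12935, q_4 = 3*459 + 41 = 1418.
  i=5: a_5=11, p_5 = 11*12935 + 4187 = 146472, q_5 = 11*1418 + 459 = 16057.
  i=6: a_6=5, p_6 = 5*146472 + 12935 = 745295, q_6 = 5*16057 + 1418 = 81703.

9/1, 73/8, 374/41, 4187/459, 12935/1418, 146472/16057, 745295/81703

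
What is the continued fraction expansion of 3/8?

[0; 2, 1, 2]

Run the Euclidean algorithm on 3 and 8; the successive quotients are the partial quotients a_0, a_1, ... (each step inverts the fractional part left over by the previous one):
  3 = 0*8 + 3, so a_0 = 0.
  8 = 2*3 + 2, so a_1 = 2.
  3 = 1*2 + 1, so a_2 = 1.
  2 = 2*1 + 0, so a_3 = 2.
The remainder reaches 0 after 4 divisions, so the expansion has 4 partial quotients, read off in order.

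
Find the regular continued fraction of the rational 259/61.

Run the Euclidean algorithm on 259 and 61; the successive quotients are the partial quotients a_0, a_1, ... (each step inverts the fractional part left over by the previous one):
  259 = 4*61 + 15, so a_0 = 4.
  61 = 4*15 + 1, so a_1 = 4.
  15 = 15*1 + 0, so a_2 = 15.
The remainder reaches 0 after 3 divisions, so the expansion has 3 partial quotients, read off in order.

[4; 4, 15]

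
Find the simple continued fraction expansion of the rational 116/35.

[3; 3, 5, 2]

Run the Euclidean algorithm on 116 and 35; the successive quotients are the partial quotients a_0, a_1, ... (each step inverts the fractional part left over by the previous one):
  116 = 3*35 + 11, so a_0 = 3.
  35 = 3*11 + 2, so a_1 = 3.
  11 = 5*2 + 1, so a_2 = 5.
  2 = 2*1 + 0, so a_3 = 2.
The remainder reaches 0 after 4 divisions, so the expansion has 4 partial quotients, read off in order.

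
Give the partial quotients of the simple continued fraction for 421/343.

[1; 4, 2, 1, 1, 15]

Run the Euclidean algorithm on 421 and 343; the successive quotients are the partial quotients a_0, a_1, ... (each step inverts the fractional part left over by the previous one):
  421 = 1*343 + 78, so a_0 = 1.
  343 = 4*78 + 31, so a_1 = 4.
  78 = 2*31 + 16, so a_2 = 2.
  31 = 1*16 + 15, so a_3 = 1.
  16 = 1*15 + 1, so a_4 = 1.
  15 = 15*1 + 0, so a_5 = 15.
The remainder reaches 0 after 6 divisions, so the expansion has 6 partial quotients, read off in order.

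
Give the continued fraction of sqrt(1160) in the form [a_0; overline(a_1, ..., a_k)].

Write x_i = (sqrt(1160) + m_i)/d_i with (m_0, d_0) = (0, 1). a_0 = floor(sqrt(1160)) = 34, since 34^2 = 1156 <= 1160 < 1225 = 35^2.
Iterate m_{i+1} = d_i*a_i - m_i, d_{i+1} = (1160 - m_{i+1}^2)/d_i, a_{i+1} = floor((a_0 + m_{i+1})/d_{i+1}):
  m_1 = 1*34 - 0 = 34, d_1 = (1160 - 34^2)/1 = 4/1 = 4, a_1 = floor((34 + 34)/4) = 17.
  m_2 = 4*17 - 34 = 34, d_2 = (1160 - 34^2)/4 = 4/4 = 1, a_2 = floor((34 + 34)/1) = 68.
  m_3 = 1*68 - 34 = 34, d_3 = (1160 - 34^2)/1 = 4/1 = 4: (m_3, d_3) = (m_1, d_1) = (34, 4), so from here the quotients repeat a_1, a_2; the period length is 2.
Hence the expansion of sqrt(1160) is a_0 = 34 followed by the repeating block 17, 68 (period 2).

[34; overline(17, 68)]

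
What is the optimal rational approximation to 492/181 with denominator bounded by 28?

Expand x = 492/181 as a continued fraction with the Euclidean algorithm:
  492 = 2*181 + 130, so a_0 = 2.
  181 = 1*130 + 51, so a_1 = 1.
  130 = 2*51 + 28, so a_2 = 2.
  51 = 1*28 + 23, so a_3 = 1.
  28 = 1*23 + 5, so a_4 = 1.
  23 = 4*5 + 3, so a_5 = 4.
  5 = 1*3 + 2, so a_6 = 1.
  3 = 1*2 + 1, so a_7 = 1.
  2 = 2*1 + 0, so a_8 = 2.
so x = [2; 1, 2, 1, 1, 4, 1, 1, 2].
Convergents (p_i = a_i*p_{i-1} + p_{i-2}, q_i = a_i*q_{i-1} + q_{i-2} with p_{-2}=0, p_{-1}=1, q_{-2}=1, q_{-1}=0), until the denominator exceeds 28:
  i=0: a_0=2, p_0 = 2*1 + 0 = 2, q_0 = 2*0 + 1 = 1.
  i=1: a_1=1, p_1 = 1*2 + 1 = 3, q_1 = 1*1 + 0 = 1.
  i=2: a_2=2, p_2 = 2*3 + 2 = 8, q_2 = 2*1 + 1 = 3.
  i=3: a_3=1, p_3 = 1*8 + 3 = 11, q_3 = 1*3 + 1 = 4.
  i=4: a_4=1, p_4 = 1*11 + 8 = 19, q_4 = 1*4 + 3 = 7.
  i=5: a_5=4, p_5 = 4*19 + 11 = 87, q_5 = 4*7 + 4 = 32.
q_5 = 32 > 28, so the last convergent with denominator <= 28 is p_4/q_4 = 19/7.
The closest fraction with denominator <= 28 is either p_4/q_4 or the intermediate fraction (k*p_4 + p_3)/(k*q_4 + q_3) with the largest k >= 1 whose denominator stays <= 28; these approach x as k grows, and every other convergent or intermediate fraction in range is farther away.
Largest k: floor((28 - q_3)/q_4) = floor((28 - 4)/7) = 3.
That gives (3*19 + 11)/(3*7 + 4) = 68/25.
Compare the errors: |x - 19/7| = |492*7 - 19*181|/(181*7) = 5/1267, and |x - 68/25| = |492*25 - 68*181|/(181*25) = 8/4525.
Cross-multiplying, 8*1267 = 10136 < 22625 = 5*4525, so 8/4525 is smaller: the intermediate fraction 68/25 is closer to x than 19/7.

68/25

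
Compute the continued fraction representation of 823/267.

[3; 12, 7, 3]

Run the Euclidean algorithm on 823 and 267; the successive quotients are the partial quotients a_0, a_1, ... (each step inverts the fractional part left over by the previous one):
  823 = 3*267 + 22, so a_0 = 3.
  267 = 12*22 + 3, so a_1 = 12.
  22 = 7*3 + 1, so a_2 = 7.
  3 = 3*1 + 0, so a_3 = 3.
The remainder reaches 0 after 4 divisions, so the expansion has 4 partial quotients, read off in order.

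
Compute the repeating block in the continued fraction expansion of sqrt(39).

[6; (4, 12)]

Write x_i = (sqrt(39) + m_i)/d_i with (m_0, d_0) = (0, 1). a_0 = floor(sqrt(39)) = 6, since 6^2 = 36 <= 39 < 49 = 7^2.
Iterate m_{i+1} = d_i*a_i - m_i, d_{i+1} = (39 - m_{i+1}^2)/d_i, a_{i+1} = floor((a_0 + m_{i+1})/d_{i+1}):
  m_1 = 1*6 - 0 = 6, d_1 = (39 - 6^2)/1 = 3/1 = 3, a_1 = floor((6 + 6)/3) = 4.
  m_2 = 3*4 - 6 = 6, d_2 = (39 - 6^2)/3 = 3/3 = 1, a_2 = floor((6 + 6)/1) = 12.
  m_3 = 1*12 - 6 = 6, d_3 = (39 - 6^2)/1 = 3/1 = 3: (m_3, d_3) = (m_1, d_1) = (6, 3), so from here the quotients repeat a_1, a_2; the period length is 2.
Hence the expansion of sqrt(39) is a_0 = 6 followed by the repeating block 4, 12 (period 2).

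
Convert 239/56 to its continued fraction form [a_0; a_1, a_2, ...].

[4; 3, 1, 2, 1, 3]

Run the Euclidean algorithm on 239 and 56; the successive quotients are the partial quotients a_0, a_1, ... (each step inverts the fractional part left over by the previous one):
  239 = 4*56 + 15, so a_0 = 4.
  56 = 3*15 + 11, so a_1 = 3.
  15 = 1*11 + 4, so a_2 = 1.
  11 = 2*4 + 3, so a_3 = 2.
  4 = 1*3 + 1, so a_4 = 1.
  3 = 3*1 + 0, so a_5 = 3.
The remainder reaches 0 after 6 divisions, so the expansion has 6 partial quotients, read off in order.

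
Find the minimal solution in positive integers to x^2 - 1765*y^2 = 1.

First expand sqrt(1765) as a continued fraction. With x_i = (sqrt(1765) + m_i)/d_i and (m_0, d_0) = (0, 1): a_0 = floor(sqrt(1765)) = 42, since 42^2 = 1764 <= 1765 < 1849 = 43^2.
Iterate m_{i+1} = d_i*a_i - m_i, d_{i+1} = (1765 - m_{i+1}^2)/d_i, a_{i+1} = floor((a_0 + m_{i+1})/d_{i+1}):
  m_1 = 1*42 - 0 = 42, d_1 = (1765 - 42^2)/1 = 1/1 = 1, a_1 = floor((42 + 42)/1) = 84.
  m_2 = 1*84 - 42 = 42, d_2 = (1765 - 42^2)/1 = 1/1 = 1: (m_2, d_2) = (m_1, d_1) = (42, 1), so from here the quotient a_1 repeats; the period length is 1.
So sqrt(1765) = [42; (84)] with period length k = 1.
k is odd, so (p_{k-1}, q_{k-1}) only solves x^2 - 1765y^2 = -1 and the fundamental solution of x^2 - 1765y^2 = 1 is (p_{2k-1}, q_{2k-1}) = (p_1, q_1); compute convergents through index 1, running through the period twice.
Convergents (p_i = a_i*p_{i-1} + p_{i-2}, q_i = a_i*q_{i-1} + q_{i-2} with p_{-2}=0, p_{-1}=1, q_{-2}=1, q_{-1}=0):
  i=0: a_0=42, p_0 = 42*1 + 0 = 42, q_0 = 42*0 + 1 = 1.
  i=1: a_1=84, p_1 = 84*42 + 1 = 3529, q_1 = 84*1 + 0 = 84.
Indeed p_0^2 - 1765*q_0^2 = 1764 - 1765 = -1, not +1.
Check: 3529^2 - 1765*84^2 = 12453841 - 12453840 = 1, so (x, y) = (3529, 84) solves the equation, and by the theorem it is the least positive solution.

(x, y) = (3529, 84)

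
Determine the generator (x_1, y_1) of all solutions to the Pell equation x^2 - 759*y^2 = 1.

(x, y) = (551, 20)

First expand sqrt(759) as a continued fraction. With x_i = (sqrt(759) + m_i)/d_i and (m_0, d_0) = (0, 1): a_0 = floor(sqrt(759)) = 27, since 27^2 = 729 <= 759 < 784 = 28^2.
Iterate m_{i+1} = d_i*a_i - m_i, d_{i+1} = (759 - m_{i+1}^2)/d_i, a_{i+1} = floor((a_0 + m_{i+1})/d_{i+1}):
  m_1 = 1*27 - 0 = 27, d_1 = (759 - 27^2)/1 = 30/1 = 30, a_1 = floor((27 + 27)/30) = 1.
  m_2 = 30*1 - 27 = 3, d_2 = (759 - 3^2)/30 = 750/30 = 25, a_2 = floor((27 + 3)/25) = 1.
  m_3 = 25*1 - 3 = 22, d_3 = (759 - 22^2)/25 = 275/25 = 11, a_3 = floor((27 + 22)/11) = 4.
  m_4 = 11*4 - 22 = 22, d_4 = (759 - 22^2)/11 = 275/11 = 25, a_4 = floor((27 + 22)/25) = 1.
  m_5 = 25*1 - 22 = 3, d_5 = (759 - 3^2)/25 = 750/25 = 30, a_5 = floor((27 + 3)/30) = 1.
  m_6 = 30*1 - 3 = 27, d_6 = (759 - 27^2)/30 = 30/30 = 1, a_6 = floor((27 + 27)/1) = 54.
  m_7 = 1*54 - 27 = 27, d_7 = (759 - 27^2)/1 = 30/1 = 30: (m_7, d_7) = (m_1, d_1) = (27, 30), so from here the quotients repeat a_1, ..., a_6; the period length is 6.
So sqrt(759) = [27; (1, 1, 4, 1, 1, 54)] with period length k = 6.
k is even, so the fundamental solution of x^2 - 759y^2 = 1 is (p_{k-1}, q_{k-1}) = (p_5, q_5); compute convergents through index 5.
Convergents (p_i = a_i*p_{i-1} + p_{i-2}, q_i = a_i*q_{i-1} + q_{i-2} with p_{-2}=0, p_{-1}=1, q_{-2}=1, q_{-1}=0):
  i=0: a_0=27, p_0 = 27*1 + 0 = 27, q_0 = 27*0 + 1 = 1.
  i=1: a_1=1, p_1 = 1*27 + 1 = 28, q_1 = 1*1 + 0 = 1.
  i=2: a_2=1, p_2 = 1*28 + 27 = 55, q_2 = 1*1 + 1 = 2.
  i=3: a_3=4, p_3 = 4*55 + 28 = 248, q_3 = 4*2 + 1 = 9.
  i=4: a_4=1, p_4 = 1*248 + 55 = 303, q_4 = 1*9 + 2 = 11.
  i=5: a_5=1, p_5 = 1*303 + 248 = 551, q_5 = 1*11 + 9 = 20.
Check: 551^2 - 759*20^2 = 303601 - 303600 = 1, so (x, y) = (551, 20) solves the equation, and by the theorem it is the least positive solution.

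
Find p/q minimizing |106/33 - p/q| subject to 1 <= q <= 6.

Expand x = 106/33 as a continued fraction with the Euclidean algorithm:
  106 = 3*33 + 7, so a_0 = 3.
  33 = 4*7 + 5, so a_1 = 4.
  7 = 1*5 + 2, so a_2 = 1.
  5 = 2*2 + 1, so a_3 = 2.
  2 = 2*1 + 0, so a_4 = 2.
so x = [3; 4, 1, 2, 2].
Convergents (p_i = a_i*p_{i-1} + p_{i-2}, q_i = a_i*q_{i-1} + q_{i-2} with p_{-2}=0, p_{-1}=1, q_{-2}=1, q_{-1}=0), until the denominator exceeds 6:
  i=0: a_0=3, p_0 = 3*1 + 0 = 3, q_0 = 3*0 + 1 = 1.
  i=1: a_1=4, p_1 = 4*3 + 1 = 13, q_1 = 4*1 + 0 = 4.
  i=2: a_2=1, p_2 = 1*13 + 3 = 16, q_2 = 1*4 + 1 = 5.
  i=3: a_3=2, p_3 = 2*16 + 13 = 45, q_3 = 2*5 + 4 = 14.
q_3 = 14 > 6, so the last convergent with denominator <= 6 is p_2/q_2 = 16/5.
The closest fraction with denominator <= 6 is either p_2/q_2 or the intermediate fraction (k*p_2 + p_1)/(k*q_2 + q_1) with the largest k >= 1 whose denominator stays <= 6; these approach x as k grows, and every other convergent or intermediate fraction in range is farther away.
Largest k: floor((6 - q_1)/q_2) = floor((6 - 4)/5) = 0.
Since k = 0, no intermediate fraction beyond p_2/q_2 has denominator <= 6, so the convergent 16/5 is the closest (its error is |106*5 - 16*33|/(33*5) = 2/165).

16/5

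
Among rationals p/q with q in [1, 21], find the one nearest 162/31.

Expand x = 162/31 as a continued fraction with the Euclidean algorithm:
  162 = 5*31 + 7, so a_0 = 5.
  31 = 4*7 + 3, so a_1 = 4.
  7 = 2*3 + 1, so a_2 = 2.
  3 = 3*1 + 0, so a_3 = 3.
so x = [5; 4, 2, 3].
Convergents (p_i = a_i*p_{i-1} + p_{i-2}, q_i = a_i*q_{i-1} + q_{i-2} with p_{-2}=0, p_{-1}=1, q_{-2}=1, q_{-1}=0), until the denominator exceeds 21:
  i=0: a_0=5, p_0 = 5*1 + 0 = 5, q_0 = 5*0 + 1 = 1.
  i=1: a_1=4, p_1 = 4*5 + 1 = 21, q_1 = 4*1 + 0 = 4.
  i=2: a_2=2, p_2 = 2*21 + 5 = 47, q_2 = 2*4 + 1 = 9.
  i=3: a_3=3, p_3 = 3*47 + 21 = 162, q_3 = 3*9 + 4 = 31.
q_3 = 31 > 21, so the last convergent with denominator <= 21 is p_2/q_2 = 47/9.
The closest fraction with denominator <= 21 is either p_2/q_2 or the intermediate fraction (k*p_2 + p_1)/(k*q_2 + q_1) with the largest k >= 1 whose denominator stays <= 21; these approach x as k grows, and every other convergent or intermediate fraction in range is farther away.
Largest k: floor((21 - q_1)/q_2) = floor((21 - 4)/9) = 1.
That gives (1*47 + 21)/(1*9 + 4) = 68/13.
Compare the errors: |x - 47/9| = |162*9 - 47*31|/(31*9) = 1/279, and |x - 68/13| = |162*13 - 68*31|/(31*13) = 2/403.
Cross-multiplying, 1*403 = 403 < 558 = 2*279, so 1/279 is smaller: the convergent 47/9 is closer to x than 68/13.

47/9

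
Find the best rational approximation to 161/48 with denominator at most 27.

Expand x = 161/48 as a continued fraction with the Euclidean algorithm:
  161 = 3*48 + 17, so a_0 = 3.
  48 = 2*17 + 14, so a_1 = 2.
  17 = 1*14 + 3, so a_2 = 1.
  14 = 4*3 + 2, so a_3 = 4.
  3 = 1*2 + 1, so a_4 = 1.
  2 = 2*1 + 0, so a_5 = 2.
so x = [3; 2, 1, 4, 1, 2].
Convergents (p_i = a_i*p_{i-1} + p_{i-2}, q_i = a_i*q_{i-1} + q_{i-2} with p_{-2}=0, p_{-1}=1, q_{-2}=1, q_{-1}=0), until the denominator exceeds 27:
  i=0: a_0=3, p_0 = 3*1 + 0 = 3, q_0 = 3*0 + 1 = 1.
  i=1: a_1=2, p_1 = 2*3 + 1 = 7, q_1 = 2*1 + 0 = 2.
  i=2: a_2=1, p_2 = 1*7 + 3 = 10, q_2 = 1*2 + 1 = 3.
  i=3: a_3=4, p_3 = 4*10 + 7 = 47, q_3 = 4*3 + 2 = 14.
  i=4: a_4=1, p_4 = 1*47 + 10 = 57, q_4 = 1*14 + 3 = 17.
  i=5: a_5=2, p_5 = 2*57 + 47 = 161, q_5 = 2*17 + 14 = 48.
q_5 = 48 > 27, so the last convergent with denominator <= 27 is p_4/q_4 = 57/17.
The closest fraction with denominator <= 27 is either p_4/q_4 or the intermediate fraction (k*p_4 + p_3)/(k*q_4 + q_3) with the largest k >= 1 whose denominator stays <= 27; these approach x as k grows, and every other convergent or intermediate fraction in range is farther away.
Largest k: floor((27 - q_3)/q_4) = floor((27 - 14)/17) = 0.
Since k = 0, no intermediate fraction beyond p_4/q_4 has denominator <= 27, so the convergent 57/17 is the closest (its error is |161*17 - 57*48|/(48*17) = 1/816).

57/17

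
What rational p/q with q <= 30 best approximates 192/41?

103/22

Expand x = 192/41 as a continued fraction with the Euclidean algorithm:
  192 = 4*41 + 28, so a_0 = 4.
  41 = 1*28 + 13, so a_1 = 1.
  28 = 2*13 + 2, so a_2 = 2.
  13 = 6*2 + 1, so a_3 = 6.
  2 = 2*1 + 0, so a_4 = 2.
so x = [4; 1, 2, 6, 2].
Convergents (p_i = a_i*p_{i-1} + p_{i-2}, q_i = a_i*q_{i-1} + q_{i-2} with p_{-2}=0, p_{-1}=1, q_{-2}=1, q_{-1}=0), until the denominator exceeds 30:
  i=0: a_0=4, p_0 = 4*1 + 0 = 4, q_0 = 4*0 + 1 = 1.
  i=1: a_1=1, p_1 = 1*4 + 1 = 5, q_1 = 1*1 + 0 = 1.
  i=2: a_2=2, p_2 = 2*5 + 4 = 14, q_2 = 2*1 + 1 = 3.
  i=3: a_3=6, p_3 = 6*14 + 5 = 89, q_3 = 6*3 + 1 = 19.
  i=4: a_4=2, p_4 = 2*89 + 14 = 192, q_4 = 2*19 + 3 = 41.
q_4 = 41 > 30, so the last convergent with denominator <= 30 is p_3/q_3 = 89/19.
The closest fraction with denominator <= 30 is either p_3/q_3 or the intermediate fraction (k*p_3 + p_2)/(k*q_3 + q_2) with the largest k >= 1 whose denominator stays <= 30; these approach x as k grows, and every other convergent or intermediate fraction in range is farther away.
Largest k: floor((30 - q_2)/q_3) = floor((30 - 3)/19) = 1.
That gives (1*89 + 14)/(1*19 + 3) = 103/22.
Compare the errors: |x - 89/19| = |192*19 - 89*41|/(41*19) = 1/779, and |x - 103/22| = |192*22 - 103*41|/(41*22) = 1/902.
Cross-multiplying, 1*779 = 779 < 902 = 1*902, so 1/902 is smaller: the intermediate fraction 103/22 is closer to x than 89/19.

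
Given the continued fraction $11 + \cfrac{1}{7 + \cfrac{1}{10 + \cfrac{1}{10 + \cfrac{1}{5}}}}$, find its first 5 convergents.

11/1, 78/7, 791/71, 7988/717, 40731/3656

Using the convergent recurrence p_i = a_i*p_{i-1} + p_{i-2}, q_i = a_i*q_{i-1} + q_{i-2} with p_{-2}=0, p_{-1}=1, q_{-2}=1, q_{-1}=0:
  i=0: a_0=11, p_0 = 11*1 + 0 = 11, q_0 = 11*0 + 1 = 1.
  i=1: a_1=7, p_1 = 7*11 + 1 = 78, q_1 = 7*1 + 0 = 7.
  i=2: a_2=10, p_2 = 10*78 + 11 = 791, q_2 = 10*7 + 1 = 71.
  i=3: a_3=10, p_3 = 10*791 + 78 = 7988, q_3 = 10*71 + 7 = 717.
  i=4: a_4=5, p_4 = 5*7988 + 791 = 40731, q_4 = 5*717 + 71 = 3656.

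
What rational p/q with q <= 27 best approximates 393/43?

Expand x = 393/43 as a continued fraction with the Euclidean algorithm:
  393 = 9*43 + 6, so a_0 = 9.
  43 = 7*6 + 1, so a_1 = 7.
  6 = 6*1 + 0, so a_2 = 6.
so x = [9; 7, 6].
Convergents (p_i = a_i*p_{i-1} + p_{i-2}, q_i = a_i*q_{i-1} + q_{i-2} with p_{-2}=0, p_{-1}=1, q_{-2}=1, q_{-1}=0), until the denominator exceeds 27:
  i=0: a_0=9, p_0 = 9*1 + 0 = 9, q_0 = 9*0 + 1 = 1.
  i=1: a_1=7, p_1 = 7*9 + 1 = 64, q_1 = 7*1 + 0 = 7.
  i=2: a_2=6, p_2 = 6*64 + 9 = 393, q_2 = 6*7 + 1 = 43.
q_2 = 43 > 27, so the last convergent with denominator <= 27 is p_1/q_1 = 64/7.
The closest fraction with denominator <= 27 is either p_1/q_1 or the intermediate fraction (k*p_1 + p_0)/(k*q_1 + q_0) with the largest k >= 1 whose denominator stays <= 27; these approach x as k grows, and every other convergent or intermediate fraction in range is farther away.
Largest k: floor((27 - q_0)/q_1) = floor((27 - 1)/7) = 3.
That gives (3*64 + 9)/(3*7 + 1) = 201/22.
Compare the errors: |x - 64/7| = |393*7 - 64*43|/(43*7) = 1/301, and |x - 201/22| = |393*22 - 201*43|/(43*22) = 3/946.
Cross-multiplying, 3*301 = 903 < 946 = 1*946, so 3/946 is smaller: the intermediate fraction 201/22 is closer to x than 64/7.

201/22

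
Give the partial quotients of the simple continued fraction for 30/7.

[4; 3, 2]

Run the Euclidean algorithm on 30 and 7; the successive quotients are the partial quotients a_0, a_1, ... (each step inverts the fractional part left over by the previous one):
  30 = 4*7 + 2, so a_0 = 4.
  7 = 3*2 + 1, so a_1 = 3.
  2 = 2*1 + 0, so a_2 = 2.
The remainder reaches 0 after 3 divisions, so the expansion has 3 partial quotients, read off in order.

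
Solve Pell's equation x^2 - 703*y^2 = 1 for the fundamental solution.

(x, y) = (1159172, 43719)

First expand sqrt(703) as a continued fraction. With x_i = (sqrt(703) + m_i)/d_i and (m_0, d_0) = (0, 1): a_0 = floor(sqrt(703)) = 26, since 26^2 = 676 <= 703 < 729 = 27^2.
Iterate m_{i+1} = d_i*a_i - m_i, d_{i+1} = (703 - m_{i+1}^2)/d_i, a_{i+1} = floor((a_0 + m_{i+1})/d_{i+1}):
  m_1 = 1*26 - 0 = 26, d_1 = (703 - 26^2)/1 = 27/1 = 27, a_1 = floor((26 + 26)/27) = 1.
  m_2 = 27*1 - 26 = 1, d_2 = (703 - 1^2)/27 = 702/27 = 26, a_2 = floor((26 + 1)/26) = 1.
  m_3 = 26*1 - 1 = 25, d_3 = (703 - 25^2)/26 = 78/26 = 3, a_3 = floor((26 + 25)/3) = 17.
  m_4 = 3*17 - 25 = 26, d_4 = (703 - 26^2)/3 = 27/3 = 9, a_4 = floor((26 + 26)/9) = 5.
  m_5 = 9*5 - 26 = 19, d_5 = (703 - 19^2)/9 = 342/9 = 38, a_5 = floor((26 + 19)/38) = 1.
  m_6 = 38*1 - 19 = 19, d_6 = (703 - 19^2)/38 = 342/38 = 9, a_6 = floor((26 + 19)/9) = 5.
  m_7 = 9*5 - 19 = 26, d_7 = (703 - 26^2)/9 = 27/9 = 3, a_7 = floor((26 + 26)/3) = 17.
  m_8 = 3*17 - 26 = 25, d_8 = (703 - 25^2)/3 = 78/3 = 26, a_8 = floor((26 + 25)/26) = 1.
  m_9 = 26*1 - 25 = 1, d_9 = (703 - 1^2)/26 = 702/26 = 27, a_9 = floor((26 + 1)/27) = 1.
  m_10 = 27*1 - 1 = 26, d_10 = (703 - 26^2)/27 = 27/27 = 1, a_10 = floor((26 + 26)/1) = 52.
  m_11 = 1*52 - 26 = 26, d_11 = (703 - 26^2)/1 = 27/1 = 27: (m_11, d_11) = (m_1, d_1) = (26, 27), so from here the quotients repeat a_1, ..., a_10; the period length is 10.
So sqrt(703) = [26; (1, 1, 17, 5, 1, 5, 17, 1, 1, 52)] with period length k = 10.
k is even, so the fundamental solution of x^2 - 703y^2 = 1 is (p_{k-1}, q_{k-1}) = (p_9, q_9); compute convergents through index 9.
Convergents (p_i = a_i*p_{i-1} + p_{i-2}, q_i = a_i*q_{i-1} + q_{i-2} with p_{-2}=0, p_{-1}=1, q_{-2}=1, q_{-1}=0):
  i=0: a_0=26, p_0 = 26*1 + 0 = 26, q_0 = 26*0 + 1 = 1.
  i=1: a_1=1, p_1 = 1*26 + 1 = 27, q_1 = 1*1 + 0 = 1.
  i=2: a_2=1, p_2 = 1*27 + 26 = 53, q_2 = 1*1 + 1 = 2.
  i=3: a_3=17, p_3 = 17*53 + 27 = 928, q_3 = 17*2 + 1 = 35.
  i=4: a_4=5, p_4 = 5*928 + 53 = 4693, q_4 = 5*35 + 2 = 177.
  i=5: a_5=1, p_5 = 1*4693 + 928 = 5621, q_5 = 1*177 + 35 = 212.
  i=6: a_6=5, p_6 = 5*5621 + 4693 = 32798, q_6 = 5*212 + 177 = 1237.
  i=7: a_7=17, p_7 = 17*32798 + 5621 = 563187, q_7 = 17*1237 + 212 = 21241.
  i=8: a_8=1, p_8 = 1*563187 + 32798 = 595985, q_8 = 1*21241 + 1237 = 22478.
  i=9: a_9=1, p_9 = 1*595985 + 563187 = 1159172, q_9 = 1*22478 + 21241 = 43719.
Check: 1159172^2 - 703*43719^2 = 1343679725584 - 1343679725583 = 1, so (x, y) = (1159172, 43719) solves the equation, and by the theorem it is the least positive solution.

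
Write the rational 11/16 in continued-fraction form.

Run the Euclidean algorithm on 11 and 16; the successive quotients are the partial quotients a_0, a_1, ... (each step inverts the fractional part left over by the previous one):
  11 = 0*16 + 11, so a_0 = 0.
  16 = 1*11 + 5, so a_1 = 1.
  11 = 2*5 + 1, so a_2 = 2.
  5 = 5*1 + 0, so a_3 = 5.
The remainder reaches 0 after 4 divisions, so the expansion has 4 partial quotients, read off in order.

[0; 1, 2, 5]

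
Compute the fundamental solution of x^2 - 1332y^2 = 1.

First expand sqrt(1332) as a continued fraction. With x_i = (sqrt(1332) + m_i)/d_i and (m_0, d_0) = (0, 1): a_0 = floor(sqrt(1332)) = 36, since 36^2 = 1296 <= 1332 < 1369 = 37^2.
Iterate m_{i+1} = d_i*a_i - m_i, d_{i+1} = (1332 - m_{i+1}^2)/d_i, a_{i+1} = floor((a_0 + m_{i+1})/d_{i+1}):
  m_1 = 1*36 - 0 = 36, d_1 = (1332 - 36^2)/1 = 36/1 = 36, a_1 = floor((36 + 36)/36) = 2.
  m_2 = 36*2 - 36 = 36, d_2 = (1332 - 36^2)/36 = 36/36 = 1, a_2 = floor((36 + 36)/1) = 72.
  m_3 = 1*72 - 36 = 36, d_3 = (1332 - 36^2)/1 = 36/1 = 36: (m_3, d_3) = (m_1, d_1) = (36, 36), so from here the quotients repeat a_1, a_2; the period length is 2.
So sqrt(1332) = [36; (2, 72)] with period length k = 2.
k is even, so the fundamental solution of x^2 - 1332y^2 = 1 is (p_{k-1}, q_{k-1}) = (p_1, q_1); compute convergents through index 1.
Convergents (p_i = a_i*p_{i-1} + p_{i-2}, q_i = a_i*q_{i-1} + q_{i-2} with p_{-2}=0, p_{-1}=1, q_{-2}=1, q_{-1}=0):
  i=0: a_0=36, p_0 = 36*1 + 0 = 36, q_0 = 36*0 + 1 = 1.
  i=1: a_1=2, p_1 = 2*36 + 1 = 73, q_1 = 2*1 + 0 = 2.
Check: 73^2 - 1332*2^2 = 5329 - 5328 = 1, so (x, y) = (73, 2) solves the equation, and by the theorem it is the least positive solution.

(x, y) = (73, 2)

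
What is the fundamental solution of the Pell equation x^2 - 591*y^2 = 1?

(x, y) = (165676, 6815)

First expand sqrt(591) as a continued fraction. With x_i = (sqrt(591) + m_i)/d_i and (m_0, d_0) = (0, 1): a_0 = floor(sqrt(591)) = 24, since 24^2 = 576 <= 591 < 625 = 25^2.
Iterate m_{i+1} = d_i*a_i - m_i, d_{i+1} = (591 - m_{i+1}^2)/d_i, a_{i+1} = floor((a_0 + m_{i+1})/d_{i+1}):
  m_1 = 1*24 - 0 = 24, d_1 = (591 - 24^2)/1 = 15/1 = 15, a_1 = floor((24 + 24)/15) = 3.
  m_2 = 15*3 - 24 = 21, d_2 = (591 - 21^2)/15 = 150/15 = 10, a_2 = floor((24 + 21)/10) = 4.
  m_3 = 10*4 - 21 = 19, d_3 = (591 - 19^2)/10 = 230/10 = 23, a_3 = floor((24 + 19)/23) = 1.
  m_4 = 23*1 - 19 = 4, d_4 = (591 - 4^2)/23 = 575/23 = 25, a_4 = floor((24 + 4)/25) = 1.
  m_5 = 25*1 - 4 = 21, d_5 = (591 - 21^2)/25 = 150/25 = 6, a_5 = floor((24 + 21)/6) = 7.
  m_6 = 6*7 - 21 = 21, d_6 = (591 - 21^2)/6 = 150/6 = 25, a_6 = floor((24 + 21)/25) = 1.
  m_7 = 25*1 - 21 = 4, d_7 = (591 - 4^2)/25 = 575/25 = 23, a_7 = floor((24 + 4)/23) = 1.
  m_8 = 23*1 - 4 = 19, d_8 = (591 - 19^2)/23 = 230/23 = 10, a_8 = floor((24 + 19)/10) = 4.
  m_9 = 10*4 - 19 = 21, d_9 = (591 - 21^2)/10 = 150/10 = 15, a_9 = floor((24 + 21)/15) = 3.
  m_10 = 15*3 - 21 = 24, d_10 = (591 - 24^2)/15 = 15/15 = 1, a_10 = floor((24 + 24)/1) = 48.
  m_11 = 1*48 - 24 = 24, d_11 = (591 - 24^2)/1 = 15/1 = 15: (m_11, d_11) = (m_1, d_1) = (24, 15), so from here the quotients repeat a_1, ..., a_10; the period length is 10.
So sqrt(591) = [24; (3, 4, 1, 1, 7, 1, 1, 4, 3, 48)] with period length k = 10.
k is even, so the fundamental solution of x^2 - 591y^2 = 1 is (p_{k-1}, q_{k-1}) = (p_9, q_9); compute convergents through index 9.
Convergents (p_i = a_i*p_{i-1} + p_{i-2}, q_i = a_i*q_{i-1} + q_{i-2} with p_{-2}=0, p_{-1}=1, q_{-2}=1, q_{-1}=0):
  i=0: a_0=24, p_0 = 24*1 + 0 = 24, q_0 = 24*0 + 1 = 1.
  i=1: a_1=3, p_1 = 3*24 + 1 = 73, q_1 = 3*1 + 0 = 3.
  i=2: a_2=4, p_2 = 4*73 + 24 = 316, q_2 = 4*3 + 1 = 13.
  i=3: a_3=1, p_3 = 1*316 + 73 = 389, q_3 = 1*13 + 3 = 16.
  i=4: a_4=1, p_4 = 1*389 + 316 = 705, q_4 = 1*16 + 13 = 29.
  i=5: a_5=7, p_5 = 7*705 + 389 = 5324, q_5 = 7*29 + 16 = 219.
  i=6: a_6=1, p_6 = 1*5324 + 705 = 6029, q_6 = 1*219 + 29 = 248.
  i=7: a_7=1, p_7 = 1*6029 + 5324 = 11353, q_7 = 1*248 + 219 = 467.
  i=8: a_8=4, p_8 = 4*11353 + 6029 = 51441, q_8 = 4*467 + 248 = 2116.
  i=9: a_9=3, p_9 = 3*51441 + 11353 = 165676, q_9 = 3*2116 + 467 = 6815.
Check: 165676^2 - 591*6815^2 = 27448536976 - 27448536975 = 1, so (x, y) = (165676, 6815) solves the equation, and by the theorem it is the least positive solution.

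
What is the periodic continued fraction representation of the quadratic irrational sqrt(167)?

[12; (1, 11, 1, 24)]

Write x_i = (sqrt(167) + m_i)/d_i with (m_0, d_0) = (0, 1). a_0 = floor(sqrt(167)) = 12, since 12^2 = 144 <= 167 < 169 = 13^2.
Iterate m_{i+1} = d_i*a_i - m_i, d_{i+1} = (167 - m_{i+1}^2)/d_i, a_{i+1} = floor((a_0 + m_{i+1})/d_{i+1}):
  m_1 = 1*12 - 0 = 12, d_1 = (167 - 12^2)/1 = 23/1 = 23, a_1 = floor((12 + 12)/23) = 1.
  m_2 = 23*1 - 12 = 11, d_2 = (167 - 11^2)/23 = 46/23 = 2, a_2 = floor((12 + 11)/2) = 11.
  m_3 = 2*11 - 11 = 11, d_3 = (167 - 11^2)/2 = 46/2 = 23, a_3 = floor((12 + 11)/23) = 1.
  m_4 = 23*1 - 11 = 12, d_4 = (167 - 12^2)/23 = 23/23 = 1, a_4 = floor((12 + 12)/1) = 24.
  m_5 = 1*24 - 12 = 12, d_5 = (167 - 12^2)/1 = 23/1 = 23: (m_5, d_5) = (m_1, d_1) = (12, 23), so from here the quotients repeat a_1, ..., a_4; the period length is 4.
Hence the expansion of sqrt(167) is a_0 = 12 followed by the repeating block 1, 11, 1, 24 (period 4).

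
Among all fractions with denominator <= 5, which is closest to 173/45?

Expand x = 173/45 as a continued fraction with the Euclidean algorithm:
  173 = 3*45 + 38, so a_0 = 3.
  45 = 1*38 + 7, so a_1 = 1.
  38 = 5*7 + 3, so a_2 = 5.
  7 = 2*3 + 1, so a_3 = 2.
  3 = 3*1 + 0, so a_4 = 3.
so x = [3; 1, 5, 2, 3].
Convergents (p_i = a_i*p_{i-1} + p_{i-2}, q_i = a_i*q_{i-1} + q_{i-2} with p_{-2}=0, p_{-1}=1, q_{-2}=1, q_{-1}=0), until the denominator exceeds 5:
  i=0: a_0=3, p_0 = 3*1 + 0 = 3, q_0 = 3*0 + 1 = 1.
  i=1: a_1=1, p_1 = 1*3 + 1 = 4, q_1 = 1*1 + 0 = 1.
  i=2: a_2=5, p_2 = 5*4 + 3 = 23, q_2 = 5*1 + 1 = 6.
q_2 = 6 > 5, so the last convergent with denominator <= 5 is p_1/q_1 = 4/1.
The closest fraction with denominator <= 5 is either p_1/q_1 or the intermediate fraction (k*p_1 + p_0)/(k*q_1 + q_0) with the largest k >= 1 whose denominator stays <= 5; these approach x as k grows, and every other convergent or intermediate fraction in range is farther away.
Largest k: floor((5 - q_0)/q_1) = floor((5 - 1)/1) = 4.
That gives (4*4 + 3)/(4*1 + 1) = 19/5.
Compare the errors: |x - 4/1| = |173*1 - 4*45|/(45*1) = 7/45, and |x - 19/5| = |173*5 - 19*45|/(45*5) = 10/225.
Cross-multiplying, 10*45 = 450 < 1575 = 7*225, so 10/225 is smaller: the intermediate fraction 19/5 is closer to x than 4/1.

19/5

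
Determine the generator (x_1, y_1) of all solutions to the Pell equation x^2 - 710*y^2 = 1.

(x, y) = (1279, 48)

First expand sqrt(710) as a continued fraction. With x_i = (sqrt(710) + m_i)/d_i and (m_0, d_0) = (0, 1): a_0 = floor(sqrt(710)) = 26, since 26^2 = 676 <= 710 < 729 = 27^2.
Iterate m_{i+1} = d_i*a_i - m_i, d_{i+1} = (710 - m_{i+1}^2)/d_i, a_{i+1} = floor((a_0 + m_{i+1})/d_{i+1}):
  m_1 = 1*26 - 0 = 26, d_1 = (710 - 26^2)/1 = 34/1 = 34, a_1 = floor((26 + 26)/34) = 1.
  m_2 = 34*1 - 26 = 8, d_2 = (710 - 8^2)/34 = 646/34 = 19, a_2 = floor((26 + 8)/19) = 1.
  m_3 = 19*1 - 8 = 11, d_3 = (710 - 11^2)/19 = 589/19 = 31, a_3 = floor((26 + 11)/31) = 1.
  m_4 = 31*1 - 11 = 20, d_4 = (710 - 20^2)/31 = 310/31 = 10, a_4 = floor((26 + 20)/10) = 4.
  m_5 = 10*4 - 20 = 20, d_5 = (710 - 20^2)/10 = 310/10 = 31, a_5 = floor((26 + 20)/31) = 1.
  m_6 = 31*1 - 20 = 11, d_6 = (710 - 11^2)/31 = 589/31 = 19, a_6 = floor((26 + 11)/19) = 1.
  m_7 = 19*1 - 11 = 8, d_7 = (710 - 8^2)/19 = 646/19 = 34, a_7 = floor((26 + 8)/34) = 1.
  m_8 = 34*1 - 8 = 26, d_8 = (710 - 26^2)/34 = 34/34 = 1, a_8 = floor((26 + 26)/1) = 52.
  m_9 = 1*52 - 26 = 26, d_9 = (710 - 26^2)/1 = 34/1 = 34: (m_9, d_9) = (m_1, d_1) = (26, 34), so from here the quotients repeat a_1, ..., a_8; the period length is 8.
So sqrt(710) = [26; (1, 1, 1, 4, 1, 1, 1, 52)] with period length k = 8.
k is even, so the fundamental solution of x^2 - 710y^2 = 1 is (p_{k-1}, q_{k-1}) = (p_7, q_7); compute convergents through index 7.
Convergents (p_i = a_i*p_{i-1} + p_{i-2}, q_i = a_i*q_{i-1} + q_{i-2} with p_{-2}=0, p_{-1}=1, q_{-2}=1, q_{-1}=0):
  i=0: a_0=26, p_0 = 26*1 + 0 = 26, q_0 = 26*0 + 1 = 1.
  i=1: a_1=1, p_1 = 1*26 + 1 = 27, q_1 = 1*1 + 0 = 1.
  i=2: a_2=1, p_2 = 1*27 + 26 = 53, q_2 = 1*1 + 1 = 2.
  i=3: a_3=1, p_3 = 1*53 + 27 = 80, q_3 = 1*2 + 1 = 3.
  i=4: a_4=4, p_4 = 4*80 + 53 = 373, q_4 = 4*3 + 2 = 14.
  i=5: a_5=1, p_5 = 1*373 + 80 = 453, q_5 = 1*14 + 3 = 17.
  i=6: a_6=1, p_6 = 1*453 + 373 = 826, q_6 = 1*17 + 14 = 31.
  i=7: a_7=1, p_7 = 1*826 + 453 = 1279, q_7 = 1*31 + 17 = 48.
Check: 1279^2 - 710*48^2 = 1635841 - 1635840 = 1, so (x, y) = (1279, 48) solves the equation, and by the theorem it is the least positive solution.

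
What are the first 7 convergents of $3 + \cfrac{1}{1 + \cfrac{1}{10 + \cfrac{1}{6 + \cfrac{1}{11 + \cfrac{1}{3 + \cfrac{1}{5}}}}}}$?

3/1, 4/1, 43/11, 262/67, 2925/748, 9037/2311, 48110/12303

Using the convergent recurrence p_i = a_i*p_{i-1} + p_{i-2}, q_i = a_i*q_{i-1} + q_{i-2} with p_{-2}=0, p_{-1}=1, q_{-2}=1, q_{-1}=0:
  i=0: a_0=3, p_0 = 3*1 + 0 = 3, q_0 = 3*0 + 1 = 1.
  i=1: a_1=1, p_1 = 1*3 + 1 = 4, q_1 = 1*1 + 0 = 1.
  i=2: a_2=10, p_2 = 10*4 + 3 = 43, q_2 = 10*1 + 1 = 11.
  i=3: a_3=6, p_3 = 6*43 + 4 = 262, q_3 = 6*11 + 1 = 67.
  i=4: a_4=11, p_4 = 11*262 + 43 = 2925, q_4 = 11*67 + 11 = 748.
  i=5: a_5=3, p_5 = 3*2925 + 262 = 9037, q_5 = 3*748 + 67 = 2311.
  i=6: a_6=5, p_6 = 5*9037 + 2925 = 48110, q_6 = 5*2311 + 748 = 12303.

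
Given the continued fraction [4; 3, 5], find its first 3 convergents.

4/1, 13/3, 69/16

Using the convergent recurrence p_i = a_i*p_{i-1} + p_{i-2}, q_i = a_i*q_{i-1} + q_{i-2} with p_{-2}=0, p_{-1}=1, q_{-2}=1, q_{-1}=0:
  i=0: a_0=4, p_0 = 4*1 + 0 = 4, q_0 = 4*0 + 1 = 1.
  i=1: a_1=3, p_1 = 3*4 + 1 = 13, q_1 = 3*1 + 0 = 3.
  i=2: a_2=5, p_2 = 5*13 + 4 = 69, q_2 = 5*3 + 1 = 16.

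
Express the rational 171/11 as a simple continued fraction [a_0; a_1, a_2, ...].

Run the Euclidean algorithm on 171 and 11; the successive quotients are the partial quotients a_0, a_1, ... (each step inverts the fractional part left over by the previous one):
  171 = 15*11 + 6, so a_0 = 15.
  11 = 1*6 + 5, so a_1 = 1.
  6 = 1*5 + 1, so a_2 = 1.
  5 = 5*1 + 0, so a_3 = 5.
The remainder reaches 0 after 4 divisions, so the expansion has 4 partial quotients, read off in order.

[15; 1, 1, 5]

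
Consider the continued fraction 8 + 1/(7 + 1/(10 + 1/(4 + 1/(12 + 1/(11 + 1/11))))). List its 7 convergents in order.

8/1, 57/7, 578/71, 2369/291, 29006/3563, 321435/39484, 3564791/437887

Using the convergent recurrence p_i = a_i*p_{i-1} + p_{i-2}, q_i = a_i*q_{i-1} + q_{i-2} with p_{-2}=0, p_{-1}=1, q_{-2}=1, q_{-1}=0:
  i=0: a_0=8, p_0 = 8*1 + 0 = 8, q_0 = 8*0 + 1 = 1.
  i=1: a_1=7, p_1 = 7*8 + 1 = 57, q_1 = 7*1 + 0 = 7.
  i=2: a_2=10, p_2 = 10*57 + 8 = 578, q_2 = 10*7 + 1 = 71.
  i=3: a_3=4, p_3 = 4*578 + 57 = 2369, q_3 = 4*71 + 7 = 291.
  i=4: a_4=12, p_4 = 12*2369 + 578 = 29006, q_4 = 12*291 + 71 = 3563.
  i=5: a_5=11, p_5 = 11*29006 + 2369 = 321435, q_5 = 11*3563 + 291 = 39484.
  i=6: a_6=11, p_6 = 11*321435 + 29006 = 3564791, q_6 = 11*39484 + 3563 = 437887.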